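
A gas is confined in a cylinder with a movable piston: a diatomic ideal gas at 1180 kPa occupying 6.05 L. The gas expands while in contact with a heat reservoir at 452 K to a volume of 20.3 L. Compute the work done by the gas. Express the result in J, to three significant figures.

W ≈ 8640 J

Isothermal: W = nRT ln(V₂/V₁) = P₁V₁ ln(V₂/V₁).
P₁V₁ = (1180 kPa)(6.05 L) = 7139 J.
W = 7139 × ln(20.3/6.05) = 7139 × 1.211
W_by_gas = 8642 J.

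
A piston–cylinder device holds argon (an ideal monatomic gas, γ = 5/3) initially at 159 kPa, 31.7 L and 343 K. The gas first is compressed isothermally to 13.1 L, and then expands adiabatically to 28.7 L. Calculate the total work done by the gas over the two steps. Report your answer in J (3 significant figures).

W_total ≈ -1380 J

Step 1 (isothermal): W = P₁V₁ ln(V₂/V₁) = (5040) ln(13.1/31.7) = -4454 J.
After step 1: P = 384.8 kPa, V = 13.1 L, T = 343 K.
Step 2 (adiabatic): W = (P₁V₁ − P₂V₂)/(γ−1) = (5040 − 2988)/0.667 = 3078 J.
W_total = -4454 + 3078 = -1376 J.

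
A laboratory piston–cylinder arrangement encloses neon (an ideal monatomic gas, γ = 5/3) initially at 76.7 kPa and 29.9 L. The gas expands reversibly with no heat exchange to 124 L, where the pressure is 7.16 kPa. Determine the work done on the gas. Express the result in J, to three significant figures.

W ≈ -2110 J

Adiabatic: W = (P₁V₁ − P₂V₂)/(γ − 1) with γ = 5/3.
P₁V₁ = 2293 J, P₂V₂ = 887.8 J.
W = (2293 − 887.8) / 0.6667 = 2108 J.
Work on gas = −W_by = -2108 J.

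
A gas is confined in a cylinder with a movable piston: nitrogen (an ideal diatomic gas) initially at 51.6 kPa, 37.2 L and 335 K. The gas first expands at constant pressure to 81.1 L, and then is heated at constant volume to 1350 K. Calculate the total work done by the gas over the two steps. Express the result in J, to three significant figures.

Step 1 (isobaric): W = PΔV = (51.6 kPa)(81.1 − 37.2 L) = 2265 J.
Step 2 (isochoric): W = 0 (constant volume).
W_total = 2265 + 0 = 2265 J.

W_total ≈ 2270 J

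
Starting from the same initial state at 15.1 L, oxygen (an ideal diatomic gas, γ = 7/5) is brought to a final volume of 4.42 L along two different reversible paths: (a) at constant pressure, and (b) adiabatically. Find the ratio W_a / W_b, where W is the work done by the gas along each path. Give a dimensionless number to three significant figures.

Path (a) isobaric: W = P₁(V₂ − V₁) → W_a/(P₁V₁) = -0.7073.
Path (b) adiabatic: W = P₁V₁(1 − (V₁/V₂)^(γ−1))/(γ−1) → W_b/(P₁V₁) = -1.587.
W_a / W_b = -0.7073 / -1.587 = 0.4458.

W_a / W_b ≈ 0.446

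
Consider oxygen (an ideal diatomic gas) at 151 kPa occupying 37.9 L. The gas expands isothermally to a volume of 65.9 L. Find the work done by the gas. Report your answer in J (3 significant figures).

W ≈ 3170 J

Isothermal: W = nRT ln(V₂/V₁) = P₁V₁ ln(V₂/V₁).
P₁V₁ = (151 kPa)(37.9 L) = 5723 J.
W = 5723 × ln(65.9/37.9) = 5723 × 0.5532
W_by_gas = 3166 J.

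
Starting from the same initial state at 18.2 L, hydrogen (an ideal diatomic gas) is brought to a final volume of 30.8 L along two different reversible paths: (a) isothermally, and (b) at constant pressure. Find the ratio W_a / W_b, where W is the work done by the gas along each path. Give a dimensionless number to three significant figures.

Path (a) isothermal: W = P₁V₁ ln(V₂/V₁) → W_a/(P₁V₁) = 0.5261.
Path (b) isobaric: W = P₁(V₂ − V₁) → W_b/(P₁V₁) = 0.6923.
W_a / W_b = 0.5261 / 0.6923 = 0.7599.

W_a / W_b ≈ 0.760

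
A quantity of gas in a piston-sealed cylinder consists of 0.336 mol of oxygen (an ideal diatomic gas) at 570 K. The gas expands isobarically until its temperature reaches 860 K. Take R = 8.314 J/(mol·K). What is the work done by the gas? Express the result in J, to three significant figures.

Isobaric: W = P ΔV = nR ΔT.
W = (0.336)(8.314)(860 − 570) = 810.1 J.

W ≈ 810 J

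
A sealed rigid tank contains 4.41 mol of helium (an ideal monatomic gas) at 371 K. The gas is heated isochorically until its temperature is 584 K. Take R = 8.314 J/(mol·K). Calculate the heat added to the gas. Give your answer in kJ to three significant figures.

Constant volume ⇒ W = 0, so Q = ΔU = nCᵥΔT with Cᵥ = 3R/2 = 12.47 J/(mol·K).
ΔU = (4.41)(12.47)(584 − 371) = 11714 J.

Q ≈ 11.7 kJ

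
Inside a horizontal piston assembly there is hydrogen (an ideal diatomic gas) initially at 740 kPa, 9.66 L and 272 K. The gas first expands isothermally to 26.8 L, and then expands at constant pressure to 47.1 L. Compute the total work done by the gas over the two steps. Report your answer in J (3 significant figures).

W_total ≈ 12700 J

Step 1 (isothermal): W = P₁V₁ ln(V₂/V₁) = (7148) ln(26.8/9.66) = 7294 J.
After step 1: P = 266.7 kPa, V = 26.8 L, T = 272 K.
Step 2 (isobaric): W = PΔV = (266.7 kPa)(47.1 − 26.8 L) = 5415 J.
W_total = 7294 + 5415 = 12709 J.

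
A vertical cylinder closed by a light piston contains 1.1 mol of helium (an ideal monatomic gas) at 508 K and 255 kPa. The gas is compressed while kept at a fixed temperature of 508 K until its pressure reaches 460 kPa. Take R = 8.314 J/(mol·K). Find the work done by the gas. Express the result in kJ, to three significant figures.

W ≈ -2.74 kJ

Isothermal process: W = nRT ln(V₂/V₁) = nRT ln(P₁/P₂).
W = (1.1)(8.314)(508) × ln(255/460)
  = 4646 × ln(0.5543) = 4646 × -0.59
W_by_gas = -2741 J.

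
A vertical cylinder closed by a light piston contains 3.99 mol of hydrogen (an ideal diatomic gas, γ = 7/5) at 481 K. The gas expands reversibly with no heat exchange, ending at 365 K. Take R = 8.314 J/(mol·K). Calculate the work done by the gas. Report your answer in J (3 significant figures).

W ≈ 9620 J

Adiabatic ⇒ Q = 0, so W_by = −ΔU = nCᵥ(T₁ − T₂).
Cᵥ = 5R/2 = 20.79 J/(mol·K).
W = (3.99)(20.79)(481 − 365) = 9620 J.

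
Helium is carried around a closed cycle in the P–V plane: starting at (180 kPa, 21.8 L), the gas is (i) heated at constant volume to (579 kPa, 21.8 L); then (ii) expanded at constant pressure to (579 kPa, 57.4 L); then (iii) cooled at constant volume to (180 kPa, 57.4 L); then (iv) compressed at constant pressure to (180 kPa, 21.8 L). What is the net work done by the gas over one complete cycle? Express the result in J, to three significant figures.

Constant-volume legs do no work.
W(ii) = (579)(57.4 − 21.8) = 20612 J; W(iv) = (180)(21.8 − 57.4) = -6408 J.
W_net = 20612 − 6408 = 14204 J (the clockwise enclosed area).

W_net ≈ 14200 J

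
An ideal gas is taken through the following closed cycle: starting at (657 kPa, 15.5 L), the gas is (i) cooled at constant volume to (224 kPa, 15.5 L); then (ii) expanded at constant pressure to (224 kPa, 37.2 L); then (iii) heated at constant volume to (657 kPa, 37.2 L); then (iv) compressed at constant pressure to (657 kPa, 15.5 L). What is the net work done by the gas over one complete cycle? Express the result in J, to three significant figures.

Constant-volume legs do no work.
W(ii) = (224)(37.2 − 15.5) = 4861 J; W(iv) = (657)(15.5 − 37.2) = -14257 J.
W_net = 4861 − 14257 = -9396 J (the counter-clockwise enclosed area).

W_net ≈ -9400 J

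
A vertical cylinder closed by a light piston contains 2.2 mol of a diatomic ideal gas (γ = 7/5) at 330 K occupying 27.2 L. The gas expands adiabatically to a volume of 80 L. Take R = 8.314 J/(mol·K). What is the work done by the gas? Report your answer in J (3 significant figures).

Adiabatic: TV^(γ−1) = const with γ = 7/5.
T₂ = T₁ (V₁/V₂)^(γ−1) = 330 × (27.2/80)^0.4 = 330 × 0.6495 = 214.3 K.
W_by = nCᵥ(T₁ − T₂) = (2.2)(20.79)(330 − 214.3) = 5289 J.

W ≈ 5290 J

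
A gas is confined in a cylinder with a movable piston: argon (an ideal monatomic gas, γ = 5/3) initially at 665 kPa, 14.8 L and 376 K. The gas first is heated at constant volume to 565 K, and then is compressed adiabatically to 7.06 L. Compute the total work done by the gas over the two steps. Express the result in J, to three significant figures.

Step 1 (isochoric): W = 0 (constant volume).
After step 1: P = 999.3 kPa (V unchanged).
Step 2 (adiabatic): W = (P₁V₁ − P₂V₂)/(γ−1) = (14789 − 24224)/0.667 = -14152 J.
W_total = 0 − 14152 = -14152 J.

W_total ≈ -14200 J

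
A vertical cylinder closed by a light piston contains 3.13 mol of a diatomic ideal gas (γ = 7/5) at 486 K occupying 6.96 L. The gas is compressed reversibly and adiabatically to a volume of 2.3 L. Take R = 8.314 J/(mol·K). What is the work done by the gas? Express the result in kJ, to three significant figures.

W ≈ -17.6 kJ

Adiabatic: TV^(γ−1) = const with γ = 7/5.
T₂ = T₁ (V₁/V₂)^(γ−1) = 486 × (6.96/2.3)^0.4 = 486 × 1.557 = 756.8 K.
W_by = nCᵥ(T₁ − T₂) = (3.13)(20.79)(486 − 756.8) = -17618 J.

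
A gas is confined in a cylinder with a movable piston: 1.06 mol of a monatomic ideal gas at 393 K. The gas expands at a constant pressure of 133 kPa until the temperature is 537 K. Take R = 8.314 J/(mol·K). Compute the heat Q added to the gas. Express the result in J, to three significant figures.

Isobaric: W = nRΔT = (1.06)(8.314)(144) = 1269 J.
ΔU = nCᵥΔT with Cᵥ = 3R/2: ΔU = (1.06)(12.47)(144) = 1904 J.
Q = ΔU + W = 1904 + 1269 = 3173 J.

Q ≈ 3170 J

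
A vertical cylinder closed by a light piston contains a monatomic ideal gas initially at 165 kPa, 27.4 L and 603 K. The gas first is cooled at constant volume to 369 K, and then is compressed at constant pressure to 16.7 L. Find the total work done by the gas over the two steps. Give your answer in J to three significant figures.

Step 1 (isochoric): W = 0 (constant volume).
After step 1: P = 101 kPa (V unchanged).
Step 2 (isobaric): W = PΔV = (101 kPa)(16.7 − 27.4 L) = -1080 J.
W_total = 0 − 1080 = -1080 J.

W_total ≈ -1080 J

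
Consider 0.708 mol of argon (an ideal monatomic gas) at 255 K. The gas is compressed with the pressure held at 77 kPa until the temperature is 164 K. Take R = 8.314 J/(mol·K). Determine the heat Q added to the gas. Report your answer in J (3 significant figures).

Isobaric: W = nRΔT = (0.708)(8.314)(-91) = -535.7 J.
ΔU = nCᵥΔT with Cᵥ = 3R/2: ΔU = (0.708)(12.47)(-91) = -803.5 J.
Q = ΔU + W = -803.5 − 535.7 = -1339 J.

Q ≈ -1340 J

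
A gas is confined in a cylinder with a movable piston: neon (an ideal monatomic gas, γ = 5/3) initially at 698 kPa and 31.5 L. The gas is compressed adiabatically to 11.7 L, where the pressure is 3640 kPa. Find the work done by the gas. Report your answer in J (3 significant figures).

Adiabatic: W = (P₁V₁ − P₂V₂)/(γ − 1) with γ = 5/3.
P₁V₁ = 21987 J, P₂V₂ = 42588 J.
W = (21987 − 42588) / 0.6667 = -30901 J.

W ≈ -30900 J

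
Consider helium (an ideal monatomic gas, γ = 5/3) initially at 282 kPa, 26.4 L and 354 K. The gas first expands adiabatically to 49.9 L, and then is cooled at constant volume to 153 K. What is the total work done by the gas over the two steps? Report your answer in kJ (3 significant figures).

W_total ≈ 3.86 kJ

Step 1 (adiabatic): W = (P₁V₁ − P₂V₂)/(γ−1) = (7445 − 4870)/0.667 = 3862 J.
Step 2 (isochoric): W = 0 (constant volume).
W_total = 3862 + 0 = 3862 J.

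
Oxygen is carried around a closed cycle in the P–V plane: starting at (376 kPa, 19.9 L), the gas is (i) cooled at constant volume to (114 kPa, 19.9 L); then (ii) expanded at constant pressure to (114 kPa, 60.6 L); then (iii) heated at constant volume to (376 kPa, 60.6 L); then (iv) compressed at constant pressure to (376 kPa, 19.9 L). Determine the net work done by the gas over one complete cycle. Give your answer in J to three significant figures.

W_net ≈ -10700 J

Constant-volume legs do no work.
W(ii) = (114)(60.6 − 19.9) = 4640 J; W(iv) = (376)(19.9 − 60.6) = -15303 J.
W_net = 4640 − 15303 = -10663 J (the counter-clockwise enclosed area).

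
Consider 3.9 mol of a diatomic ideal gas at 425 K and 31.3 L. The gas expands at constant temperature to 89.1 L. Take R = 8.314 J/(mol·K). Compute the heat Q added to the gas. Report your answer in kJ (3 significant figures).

Q ≈ 14.4 kJ

Isothermal ⇒ ΔU = 0, so Q = W = nRT ln(V₂/V₁).
Q = (3.9)(8.314)(425) ln(89.1/31.3) = 13780 × 1.046 = 14416 J.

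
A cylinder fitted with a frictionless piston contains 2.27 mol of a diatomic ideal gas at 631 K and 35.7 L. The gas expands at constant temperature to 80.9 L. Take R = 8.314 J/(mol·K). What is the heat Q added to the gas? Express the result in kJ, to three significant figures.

Q ≈ 9.74 kJ

Isothermal ⇒ ΔU = 0, so Q = W = nRT ln(V₂/V₁).
Q = (2.27)(8.314)(631) ln(80.9/35.7) = 11909 × 0.8181 = 9742 J.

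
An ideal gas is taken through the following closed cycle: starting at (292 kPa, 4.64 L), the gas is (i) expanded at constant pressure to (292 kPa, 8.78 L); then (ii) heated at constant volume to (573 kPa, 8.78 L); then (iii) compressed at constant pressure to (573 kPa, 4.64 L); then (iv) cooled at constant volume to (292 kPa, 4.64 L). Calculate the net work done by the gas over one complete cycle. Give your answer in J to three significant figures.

W_net ≈ -1160 J

Constant-volume legs do no work.
W(i) = (292)(8.78 − 4.64) = 1209 J; W(iii) = (573)(4.64 − 8.78) = -2372 J.
W_net = 1209 − 2372 = -1163 J (the counter-clockwise enclosed area).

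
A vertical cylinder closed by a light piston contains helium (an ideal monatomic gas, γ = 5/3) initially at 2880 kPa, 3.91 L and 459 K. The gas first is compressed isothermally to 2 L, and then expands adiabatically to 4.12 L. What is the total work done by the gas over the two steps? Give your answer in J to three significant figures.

W_total ≈ -1090 J

Step 1 (isothermal): W = P₁V₁ ln(V₂/V₁) = (11261) ln(2/3.91) = -7549 J.
After step 1: P = 5630 kPa, V = 2 L, T = 459 K.
Step 2 (adiabatic): W = (P₁V₁ − P₂V₂)/(γ−1) = (11261 − 6955)/0.667 = 6458 J.
W_total = -7549 + 6458 = -1091 J.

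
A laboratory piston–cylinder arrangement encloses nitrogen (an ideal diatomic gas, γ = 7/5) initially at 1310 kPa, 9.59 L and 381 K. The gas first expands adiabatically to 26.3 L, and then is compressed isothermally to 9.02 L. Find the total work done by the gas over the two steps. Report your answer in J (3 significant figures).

W_total ≈ 1450 J

Step 1 (adiabatic): W = (P₁V₁ − P₂V₂)/(γ−1) = (12563 − 8391)/0.4 = 10429 J.
After step 1: P = 319.1 kPa, V = 26.3 L, T = 254.5 K.
Step 2 (isothermal): W = P₁V₁ ln(V₂/V₁) = (8391) ln(9.02/26.3) = -8980 J.
W_total = 10429 − 8980 = 1449 J.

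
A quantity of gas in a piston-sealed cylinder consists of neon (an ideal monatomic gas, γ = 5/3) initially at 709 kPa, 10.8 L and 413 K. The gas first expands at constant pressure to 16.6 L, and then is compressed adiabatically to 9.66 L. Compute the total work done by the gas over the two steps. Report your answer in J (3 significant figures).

W_total ≈ -3560 J

Step 1 (isobaric): W = PΔV = (709 kPa)(16.6 − 10.8 L) = 4112 J.
After step 1: P = 709 kPa, V = 16.6 L, T = 634.8 K.
Step 2 (adiabatic): W = (P₁V₁ − P₂V₂)/(γ−1) = (11769 − 16885)/0.667 = -7674 J.
W_total = 4112 − 7674 = -3562 J.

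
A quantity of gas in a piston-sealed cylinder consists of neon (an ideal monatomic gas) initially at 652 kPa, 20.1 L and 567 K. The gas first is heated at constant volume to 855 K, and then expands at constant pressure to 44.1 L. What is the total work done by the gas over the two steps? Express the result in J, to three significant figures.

W_total ≈ 23600 J

Step 1 (isochoric): W = 0 (constant volume).
After step 1: P = 983.2 kPa (V unchanged).
Step 2 (isobaric): W = PΔV = (983.2 kPa)(44.1 − 20.1 L) = 23596 J.
W_total = 0 + 23596 = 23596 J.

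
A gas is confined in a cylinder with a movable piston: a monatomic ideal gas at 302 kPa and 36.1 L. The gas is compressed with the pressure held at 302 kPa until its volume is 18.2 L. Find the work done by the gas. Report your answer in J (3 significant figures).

W ≈ -5410 J

Isobaric: W = P ΔV.
W = (302 kPa)(18.2 − 36.1 L) = (302)(-17.9) = -5406 J.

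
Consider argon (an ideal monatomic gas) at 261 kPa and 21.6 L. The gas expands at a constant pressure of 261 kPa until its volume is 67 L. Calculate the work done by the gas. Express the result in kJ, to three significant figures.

W ≈ 11.8 kJ

Isobaric: W = P ΔV.
W = (261 kPa)(67 − 21.6 L) = (261)(45.4) = 11849 J.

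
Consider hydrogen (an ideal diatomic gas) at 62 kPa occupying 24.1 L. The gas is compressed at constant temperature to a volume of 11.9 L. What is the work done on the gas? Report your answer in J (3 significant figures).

W ≈ 1050 J

Isothermal: W = nRT ln(V₂/V₁) = P₁V₁ ln(V₂/V₁).
P₁V₁ = (62 kPa)(24.1 L) = 1494 J.
W = 1494 × ln(11.9/24.1) = 1494 × -0.7057
W_by_gas = -1054 J; work on gas = −W_by = 1054 J.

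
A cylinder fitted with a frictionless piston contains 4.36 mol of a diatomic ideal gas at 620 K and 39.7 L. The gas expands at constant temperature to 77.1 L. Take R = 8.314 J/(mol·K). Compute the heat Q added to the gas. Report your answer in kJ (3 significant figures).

Isothermal ⇒ ΔU = 0, so Q = W = nRT ln(V₂/V₁).
Q = (4.36)(8.314)(620) ln(77.1/39.7) = 22474 × 0.6638 = 14917 J.

Q ≈ 14.9 kJ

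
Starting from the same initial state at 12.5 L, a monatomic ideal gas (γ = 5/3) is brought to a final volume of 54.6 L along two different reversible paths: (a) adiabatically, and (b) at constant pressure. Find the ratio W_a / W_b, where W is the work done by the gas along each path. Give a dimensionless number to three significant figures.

W_a / W_b ≈ 0.279

Path (a) adiabatic: W = P₁V₁(1 − (V₁/V₂)^(γ−1))/(γ−1) → W_a/(P₁V₁) = 0.9386.
Path (b) isobaric: W = P₁(V₂ − V₁) → W_b/(P₁V₁) = 3.368.
W_a / W_b = 0.9386 / 3.368 = 0.2787.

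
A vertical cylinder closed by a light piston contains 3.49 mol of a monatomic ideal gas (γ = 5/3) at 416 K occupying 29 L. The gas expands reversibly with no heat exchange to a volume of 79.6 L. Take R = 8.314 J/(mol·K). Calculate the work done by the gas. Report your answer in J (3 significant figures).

W ≈ 8870 J

Adiabatic: TV^(γ−1) = const with γ = 5/3.
T₂ = T₁ (V₁/V₂)^(γ−1) = 416 × (29/79.6)^0.667 = 416 × 0.5101 = 212.2 K.
W_by = nCᵥ(T₁ − T₂) = (3.49)(12.47)(416 − 212.2) = 8870 J.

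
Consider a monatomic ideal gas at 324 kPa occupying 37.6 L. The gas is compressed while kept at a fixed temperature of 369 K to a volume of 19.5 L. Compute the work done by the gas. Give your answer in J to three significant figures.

W ≈ -8000 J

Isothermal: W = nRT ln(V₂/V₁) = P₁V₁ ln(V₂/V₁).
P₁V₁ = (324 kPa)(37.6 L) = 12182 J.
W = 12182 × ln(19.5/37.6) = 12182 × -0.6566
W_by_gas = -7999 J.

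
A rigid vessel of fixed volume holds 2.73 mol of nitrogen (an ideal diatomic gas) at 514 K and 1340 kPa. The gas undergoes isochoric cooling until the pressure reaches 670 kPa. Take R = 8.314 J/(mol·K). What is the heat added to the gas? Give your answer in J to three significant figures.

Q ≈ -14600 J

Constant volume ⇒ W = 0, so Q = ΔU = nCᵥΔT with Cᵥ = 5R/2 = 20.79 J/(mol·K).
At constant V, T₂/T₁ = P₂/P₁ ⇒ ΔT = T₁(P₂/P₁ − 1) = 514·(670/1340 − 1) = -257 K.
ΔU = (2.73)(20.79)(-257) = -14583 J.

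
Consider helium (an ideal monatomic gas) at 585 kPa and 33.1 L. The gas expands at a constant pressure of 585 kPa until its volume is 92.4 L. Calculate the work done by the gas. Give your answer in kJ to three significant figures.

W ≈ 34.7 kJ

Isobaric: W = P ΔV.
W = (585 kPa)(92.4 − 33.1 L) = (585)(59.3) = 34690 J.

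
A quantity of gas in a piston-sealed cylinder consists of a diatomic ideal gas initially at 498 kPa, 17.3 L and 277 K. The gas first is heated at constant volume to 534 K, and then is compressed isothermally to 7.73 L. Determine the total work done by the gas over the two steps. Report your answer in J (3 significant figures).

W_total ≈ -13400 J

Step 1 (isochoric): W = 0 (constant volume).
After step 1: P = 960 kPa (V unchanged).
Step 2 (isothermal): W = P₁V₁ ln(V₂/V₁) = (16609) ln(7.73/17.3) = -13380 J.
W_total = 0 − 13380 = -13380 J.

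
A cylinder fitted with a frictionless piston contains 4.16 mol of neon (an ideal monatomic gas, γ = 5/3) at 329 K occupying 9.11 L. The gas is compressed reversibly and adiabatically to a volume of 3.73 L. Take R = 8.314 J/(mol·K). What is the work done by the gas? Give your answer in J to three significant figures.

Adiabatic: TV^(γ−1) = const with γ = 5/3.
T₂ = T₁ (V₁/V₂)^(γ−1) = 329 × (9.11/3.73)^0.667 = 329 × 1.814 = 596.7 K.
W_by = nCᵥ(T₁ − T₂) = (4.16)(12.47)(329 − 596.7) = -13887 J.

W ≈ -13900 J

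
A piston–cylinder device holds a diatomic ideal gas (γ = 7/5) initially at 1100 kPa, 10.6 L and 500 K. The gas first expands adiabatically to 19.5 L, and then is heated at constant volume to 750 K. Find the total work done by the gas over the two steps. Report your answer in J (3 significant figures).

W_total ≈ 6310 J

Step 1 (adiabatic): W = (P₁V₁ − P₂V₂)/(γ−1) = (11660 − 9137)/0.4 = 6307 J.
Step 2 (isochoric): W = 0 (constant volume).
W_total = 6307 + 0 = 6307 J.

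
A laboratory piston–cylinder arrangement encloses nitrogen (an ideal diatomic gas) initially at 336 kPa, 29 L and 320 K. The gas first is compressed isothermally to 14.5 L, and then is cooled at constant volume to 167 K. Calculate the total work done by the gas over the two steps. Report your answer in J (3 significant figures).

Step 1 (isothermal): W = P₁V₁ ln(V₂/V₁) = (9744) ln(14.5/29) = -6754 J.
Step 2 (isochoric): W = 0 (constant volume).
W_total = -6754 + 0 = -6754 J.

W_total ≈ -6750 J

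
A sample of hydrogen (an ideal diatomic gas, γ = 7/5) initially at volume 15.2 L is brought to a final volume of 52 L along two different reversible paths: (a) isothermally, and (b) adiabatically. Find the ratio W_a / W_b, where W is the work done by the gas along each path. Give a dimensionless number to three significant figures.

Path (a) isothermal: W = P₁V₁ ln(V₂/V₁) → W_a/(P₁V₁) = 1.23.
Path (b) adiabatic: W = P₁V₁(1 − (V₁/V₂)^(γ−1))/(γ−1) → W_b/(P₁V₁) = 0.9715.
W_a / W_b = 1.23 / 0.9715 = 1.266.

W_a / W_b ≈ 1.27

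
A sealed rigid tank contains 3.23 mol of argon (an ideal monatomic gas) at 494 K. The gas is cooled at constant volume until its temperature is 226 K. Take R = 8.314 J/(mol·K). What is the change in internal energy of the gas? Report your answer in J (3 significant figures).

ΔU ≈ -10800 J

Constant volume ⇒ W = 0, so Q = ΔU = nCᵥΔT with Cᵥ = 3R/2 = 12.47 J/(mol·K).
ΔU = (3.23)(12.47)(226 − 494) = -10795 J.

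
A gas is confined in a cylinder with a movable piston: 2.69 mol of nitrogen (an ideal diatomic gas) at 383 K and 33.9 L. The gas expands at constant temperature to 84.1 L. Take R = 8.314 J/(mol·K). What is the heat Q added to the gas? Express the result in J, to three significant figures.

Q ≈ 7780 J

Isothermal ⇒ ΔU = 0, so Q = W = nRT ln(V₂/V₁).
Q = (2.69)(8.314)(383) ln(84.1/33.9) = 8566 × 0.9086 = 7783 J.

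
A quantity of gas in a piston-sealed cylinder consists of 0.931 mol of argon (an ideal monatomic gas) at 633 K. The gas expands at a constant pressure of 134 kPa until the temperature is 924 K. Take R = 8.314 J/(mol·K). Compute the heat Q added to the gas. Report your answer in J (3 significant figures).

Isobaric: W = nRΔT = (0.931)(8.314)(291) = 2252 J.
ΔU = nCᵥΔT with Cᵥ = 3R/2: ΔU = (0.931)(12.47)(291) = 3379 J.
Q = ΔU + W = 3379 + 2252 = 5631 J.

Q ≈ 5630 J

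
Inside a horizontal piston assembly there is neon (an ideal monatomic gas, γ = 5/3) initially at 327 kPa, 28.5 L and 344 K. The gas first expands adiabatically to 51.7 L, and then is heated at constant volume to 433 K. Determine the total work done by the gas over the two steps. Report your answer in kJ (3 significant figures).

W_total ≈ 4.58 kJ

Step 1 (adiabatic): W = (P₁V₁ − P₂V₂)/(γ−1) = (9320 − 6266)/0.667 = 4581 J.
Step 2 (isochoric): W = 0 (constant volume).
W_total = 4581 + 0 = 4581 J.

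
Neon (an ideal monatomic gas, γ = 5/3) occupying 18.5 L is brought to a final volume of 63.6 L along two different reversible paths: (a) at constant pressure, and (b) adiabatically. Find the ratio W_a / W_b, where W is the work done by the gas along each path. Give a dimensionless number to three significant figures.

W_a / W_b ≈ 2.90

Path (a) isobaric: W = P₁(V₂ − V₁) → W_a/(P₁V₁) = 2.438.
Path (b) adiabatic: W = P₁V₁(1 − (V₁/V₂)^(γ−1))/(γ−1) → W_b/(P₁V₁) = 0.8415.
W_a / W_b = 2.438 / 0.8415 = 2.897.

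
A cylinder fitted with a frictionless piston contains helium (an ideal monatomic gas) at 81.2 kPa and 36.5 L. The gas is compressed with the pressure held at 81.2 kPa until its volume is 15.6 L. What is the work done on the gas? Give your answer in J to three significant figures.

W ≈ 1700 J

Isobaric: W = P ΔV.
W = (81.2 kPa)(15.6 − 36.5 L) = (81.2)(-20.9) = -1697 J.
Work on gas = −W_by = 1697 J.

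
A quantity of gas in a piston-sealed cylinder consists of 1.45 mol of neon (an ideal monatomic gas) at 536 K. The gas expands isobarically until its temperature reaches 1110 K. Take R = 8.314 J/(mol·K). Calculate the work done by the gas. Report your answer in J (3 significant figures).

Isobaric: W = P ΔV = nR ΔT.
W = (1.45)(8.314)(1110 − 536) = 6920 J.

W ≈ 6920 J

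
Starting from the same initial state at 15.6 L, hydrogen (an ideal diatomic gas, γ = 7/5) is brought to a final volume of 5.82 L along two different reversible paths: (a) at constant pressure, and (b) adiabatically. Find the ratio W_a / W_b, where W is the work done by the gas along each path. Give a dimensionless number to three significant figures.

Path (a) isobaric: W = P₁(V₂ − V₁) → W_a/(P₁V₁) = -0.6269.
Path (b) adiabatic: W = P₁V₁(1 − (V₁/V₂)^(γ−1))/(γ−1) → W_b/(P₁V₁) = -1.209.
W_a / W_b = -0.6269 / -1.209 = 0.5187.

W_a / W_b ≈ 0.519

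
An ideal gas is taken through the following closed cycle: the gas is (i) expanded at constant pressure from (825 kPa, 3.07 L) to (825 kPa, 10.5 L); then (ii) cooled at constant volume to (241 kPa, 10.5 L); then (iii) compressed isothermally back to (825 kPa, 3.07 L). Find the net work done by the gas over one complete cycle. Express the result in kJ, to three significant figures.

Leg (i): W = PΔV = (825)(10.5 − 3.07) = 6130 J.
Leg (ii): W = 0.
Leg (iii): W = PᵢVᵢ ln(V_f/Vᵢ) = (2530) ln(3.07/10.5) = -3112 J.
W_net = 6130 − 3112 = 3018 J.

W_net ≈ 3.02 kJ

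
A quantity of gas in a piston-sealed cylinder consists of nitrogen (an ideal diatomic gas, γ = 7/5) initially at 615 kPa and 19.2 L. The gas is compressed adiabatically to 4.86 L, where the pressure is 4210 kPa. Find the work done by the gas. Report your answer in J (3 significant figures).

Adiabatic: W = (P₁V₁ − P₂V₂)/(γ − 1) with γ = 7/5.
P₁V₁ = 11808 J, P₂V₂ = 20461 J.
W = (11808 − 20461) / 0.4 = -21632 J.

W ≈ -21600 J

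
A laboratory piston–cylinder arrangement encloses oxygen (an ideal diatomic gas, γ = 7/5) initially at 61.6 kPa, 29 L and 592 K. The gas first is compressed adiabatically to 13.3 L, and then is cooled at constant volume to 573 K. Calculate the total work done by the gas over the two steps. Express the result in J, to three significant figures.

W_total ≈ -1630 J

Step 1 (adiabatic): W = (P₁V₁ − P₂V₂)/(γ−1) = (1786 − 2440)/0.4 = -1634 J.
Step 2 (isochoric): W = 0 (constant volume).
W_total = -1634 + 0 = -1634 J.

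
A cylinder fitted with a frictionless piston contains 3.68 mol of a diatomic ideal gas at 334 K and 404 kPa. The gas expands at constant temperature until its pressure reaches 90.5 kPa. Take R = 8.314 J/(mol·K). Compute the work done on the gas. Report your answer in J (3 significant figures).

Isothermal process: W = nRT ln(V₂/V₁) = nRT ln(P₁/P₂).
W = (3.68)(8.314)(334) × ln(404/90.5)
  = 10219 × ln(4.464) = 10219 × 1.496
W_by_gas = 15288 J; work on gas = −W_by = -15288 J.

W ≈ -15300 J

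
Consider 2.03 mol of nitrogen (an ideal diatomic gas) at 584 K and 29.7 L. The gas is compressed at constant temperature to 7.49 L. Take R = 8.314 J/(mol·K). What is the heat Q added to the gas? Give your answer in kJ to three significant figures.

Isothermal ⇒ ΔU = 0, so Q = W = nRT ln(V₂/V₁).
Q = (2.03)(8.314)(584) ln(7.49/29.7) = 9856 × -1.378 = -13578 J.

Q ≈ -13.6 kJ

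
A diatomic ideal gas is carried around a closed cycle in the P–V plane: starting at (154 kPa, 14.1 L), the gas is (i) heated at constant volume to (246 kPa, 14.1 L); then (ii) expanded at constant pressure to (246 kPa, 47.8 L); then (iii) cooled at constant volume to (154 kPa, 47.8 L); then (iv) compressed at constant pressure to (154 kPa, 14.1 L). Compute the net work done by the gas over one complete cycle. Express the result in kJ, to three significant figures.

Constant-volume legs do no work.
W(ii) = (246)(47.8 − 14.1) = 8290 J; W(iv) = (154)(14.1 − 47.8) = -5190 J.
W_net = 8290 − 5190 = 3100 J (the clockwise enclosed area).

W_net ≈ 3.10 kJ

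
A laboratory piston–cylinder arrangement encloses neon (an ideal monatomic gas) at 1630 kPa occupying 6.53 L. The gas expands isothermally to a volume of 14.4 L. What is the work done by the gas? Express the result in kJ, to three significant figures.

Isothermal: W = nRT ln(V₂/V₁) = P₁V₁ ln(V₂/V₁).
P₁V₁ = (1630 kPa)(6.53 L) = 10644 J.
W = 10644 × ln(14.4/6.53) = 10644 × 0.7908
W_by_gas = 8417 J.

W ≈ 8.42 kJ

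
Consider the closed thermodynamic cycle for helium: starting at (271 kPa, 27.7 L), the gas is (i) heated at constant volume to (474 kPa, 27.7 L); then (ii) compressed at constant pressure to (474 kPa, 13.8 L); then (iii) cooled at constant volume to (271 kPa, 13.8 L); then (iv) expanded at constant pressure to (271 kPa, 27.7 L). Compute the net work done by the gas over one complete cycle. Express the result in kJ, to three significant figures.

W_net ≈ -2.82 kJ

Constant-volume legs do no work.
W(ii) = (474)(13.8 − 27.7) = -6589 J; W(iv) = (271)(27.7 − 13.8) = 3767 J.
W_net = -6589 + 3767 = -2822 J (the counter-clockwise enclosed area).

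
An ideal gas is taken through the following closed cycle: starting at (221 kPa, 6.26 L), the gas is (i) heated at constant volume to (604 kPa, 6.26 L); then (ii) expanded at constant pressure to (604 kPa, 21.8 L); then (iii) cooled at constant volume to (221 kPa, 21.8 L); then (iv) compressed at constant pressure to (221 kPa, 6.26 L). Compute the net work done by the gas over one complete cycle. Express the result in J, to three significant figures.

Constant-volume legs do no work.
W(ii) = (604)(21.8 − 6.26) = 9386 J; W(iv) = (221)(6.26 − 21.8) = -3434 J.
W_net = 9386 − 3434 = 5952 J (the clockwise enclosed area).

W_net ≈ 5950 J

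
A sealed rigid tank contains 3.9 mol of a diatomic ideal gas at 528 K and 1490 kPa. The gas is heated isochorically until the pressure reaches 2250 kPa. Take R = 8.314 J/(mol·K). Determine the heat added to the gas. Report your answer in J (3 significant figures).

Q ≈ 21800 J

Constant volume ⇒ W = 0, so Q = ΔU = nCᵥΔT with Cᵥ = 5R/2 = 20.79 J/(mol·K).
At constant V, T₂/T₁ = P₂/P₁ ⇒ ΔT = T₁(P₂/P₁ − 1) = 528·(2250/1490 − 1) = 269.3 K.
ΔU = (3.9)(20.79)(269.3) = 21831 J.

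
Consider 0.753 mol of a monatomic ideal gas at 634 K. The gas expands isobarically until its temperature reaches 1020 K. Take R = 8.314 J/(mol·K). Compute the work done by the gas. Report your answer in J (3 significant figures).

W ≈ 2420 J

Isobaric: W = P ΔV = nR ΔT.
W = (0.753)(8.314)(1020 − 634) = 2417 J.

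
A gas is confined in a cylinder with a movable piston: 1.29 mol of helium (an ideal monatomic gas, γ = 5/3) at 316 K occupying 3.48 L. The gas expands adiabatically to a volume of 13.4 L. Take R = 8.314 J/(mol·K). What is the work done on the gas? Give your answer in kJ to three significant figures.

Adiabatic: TV^(γ−1) = const with γ = 5/3.
T₂ = T₁ (V₁/V₂)^(γ−1) = 316 × (3.48/13.4)^0.667 = 316 × 0.4071 = 128.6 K.
W_by = nCᵥ(T₁ − T₂) = (1.29)(12.47)(316 − 128.6) = 3014 J.
Work on gas = −W_by = -3014 J.

W ≈ -3.01 kJ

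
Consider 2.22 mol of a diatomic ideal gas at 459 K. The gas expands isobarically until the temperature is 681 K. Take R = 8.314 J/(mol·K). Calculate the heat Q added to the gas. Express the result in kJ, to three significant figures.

Q ≈ 14.3 kJ

Isobaric: W = nRΔT = (2.22)(8.314)(222) = 4097 J.
ΔU = nCᵥΔT with Cᵥ = 5R/2: ΔU = (2.22)(20.79)(222) = 10244 J.
Q = ΔU + W = 10244 + 4097 = 14341 J.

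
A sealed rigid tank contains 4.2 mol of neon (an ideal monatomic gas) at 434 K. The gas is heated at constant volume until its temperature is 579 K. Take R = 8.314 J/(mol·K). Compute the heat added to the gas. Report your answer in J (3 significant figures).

Constant volume ⇒ W = 0, so Q = ΔU = nCᵥΔT with Cᵥ = 3R/2 = 12.47 J/(mol·K).
ΔU = (4.2)(12.47)(579 − 434) = 7595 J.

Q ≈ 7590 J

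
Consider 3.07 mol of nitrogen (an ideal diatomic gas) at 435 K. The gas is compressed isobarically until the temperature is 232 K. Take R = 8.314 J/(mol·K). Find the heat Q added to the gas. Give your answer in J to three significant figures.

Isobaric: W = nRΔT = (3.07)(8.314)(-203) = -5181 J.
ΔU = nCᵥΔT with Cᵥ = 5R/2: ΔU = (3.07)(20.79)(-203) = -12953 J.
Q = ΔU + W = -12953 − 5181 = -18135 J.

Q ≈ -18100 J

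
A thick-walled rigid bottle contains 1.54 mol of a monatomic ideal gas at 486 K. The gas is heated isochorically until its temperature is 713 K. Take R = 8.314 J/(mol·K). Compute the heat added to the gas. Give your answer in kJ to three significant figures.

Q ≈ 4.36 kJ

Constant volume ⇒ W = 0, so Q = ΔU = nCᵥΔT with Cᵥ = 3R/2 = 12.47 J/(mol·K).
ΔU = (1.54)(12.47)(713 − 486) = 4360 J.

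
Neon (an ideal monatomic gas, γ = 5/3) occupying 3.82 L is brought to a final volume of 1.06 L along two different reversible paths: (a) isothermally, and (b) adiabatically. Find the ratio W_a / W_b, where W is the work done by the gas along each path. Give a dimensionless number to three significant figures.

W_a / W_b ≈ 0.633

Path (a) isothermal: W = P₁V₁ ln(V₂/V₁) → W_a/(P₁V₁) = -1.282.
Path (b) adiabatic: W = P₁V₁(1 − (V₁/V₂)^(γ−1))/(γ−1) → W_b/(P₁V₁) = -2.026.
W_a / W_b = -1.282 / -2.026 = 0.6328.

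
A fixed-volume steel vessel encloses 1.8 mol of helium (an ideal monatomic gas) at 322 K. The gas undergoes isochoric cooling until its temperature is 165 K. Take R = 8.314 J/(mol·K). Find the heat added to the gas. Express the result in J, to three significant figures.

Constant volume ⇒ W = 0, so Q = ΔU = nCᵥΔT with Cᵥ = 3R/2 = 12.47 J/(mol·K).
ΔU = (1.8)(12.47)(165 − 322) = -3524 J.

Q ≈ -3520 J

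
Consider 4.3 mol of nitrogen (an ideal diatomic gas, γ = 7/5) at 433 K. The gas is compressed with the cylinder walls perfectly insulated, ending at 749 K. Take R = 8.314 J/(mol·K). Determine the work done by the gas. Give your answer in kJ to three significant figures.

W ≈ -28.2 kJ

Adiabatic ⇒ Q = 0, so W_by = −ΔU = nCᵥ(T₁ − T₂).
Cᵥ = 5R/2 = 20.79 J/(mol·K).
W = (4.3)(20.79)(433 − 749) = -28243 J.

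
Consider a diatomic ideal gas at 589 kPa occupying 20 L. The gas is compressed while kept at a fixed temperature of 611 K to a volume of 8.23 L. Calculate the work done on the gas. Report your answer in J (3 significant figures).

Isothermal: W = nRT ln(V₂/V₁) = P₁V₁ ln(V₂/V₁).
P₁V₁ = (589 kPa)(20 L) = 11780 J.
W = 11780 × ln(8.23/20) = 11780 × -0.8879
W_by_gas = -10460 J; work on gas = −W_by = 10460 J.

W ≈ 10500 J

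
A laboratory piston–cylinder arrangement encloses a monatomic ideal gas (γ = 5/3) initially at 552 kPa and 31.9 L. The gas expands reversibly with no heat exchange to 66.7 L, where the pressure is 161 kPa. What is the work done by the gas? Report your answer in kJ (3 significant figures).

Adiabatic: W = (P₁V₁ − P₂V₂)/(γ − 1) with γ = 5/3.
P₁V₁ = 17609 J, P₂V₂ = 10739 J.
W = (17609 − 10739) / 0.6667 = 10305 J.

W ≈ 10.3 kJ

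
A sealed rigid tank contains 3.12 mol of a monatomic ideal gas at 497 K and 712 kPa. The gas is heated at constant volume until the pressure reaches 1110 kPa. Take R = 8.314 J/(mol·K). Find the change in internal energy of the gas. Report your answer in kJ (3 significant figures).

Constant volume ⇒ W = 0, so Q = ΔU = nCᵥΔT with Cᵥ = 3R/2 = 12.47 J/(mol·K).
At constant V, T₂/T₁ = P₂/P₁ ⇒ ΔT = T₁(P₂/P₁ − 1) = 497·(1110/712 − 1) = 277.8 K.
ΔU = (3.12)(12.47)(277.8) = 10810 J.

ΔU ≈ 10.8 kJ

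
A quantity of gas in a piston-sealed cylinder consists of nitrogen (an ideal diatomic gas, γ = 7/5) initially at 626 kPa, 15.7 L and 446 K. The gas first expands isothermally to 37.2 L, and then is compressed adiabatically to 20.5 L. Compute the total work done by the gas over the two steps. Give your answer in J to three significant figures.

Step 1 (isothermal): W = P₁V₁ ln(V₂/V₁) = (9828) ln(37.2/15.7) = 8478 J.
After step 1: P = 264.2 kPa, V = 37.2 L, T = 446 K.
Step 2 (adiabatic): W = (P₁V₁ − P₂V₂)/(γ−1) = (9828 − 12474)/0.4 = -6613 J.
W_total = 8478 − 6613 = 1865 J.

W_total ≈ 1860 J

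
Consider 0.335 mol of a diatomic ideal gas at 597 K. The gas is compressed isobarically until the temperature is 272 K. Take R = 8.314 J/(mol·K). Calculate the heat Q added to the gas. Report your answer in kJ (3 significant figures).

Q ≈ -3.17 kJ

Isobaric: W = nRΔT = (0.335)(8.314)(-325) = -905.2 J.
ΔU = nCᵥΔT with Cᵥ = 5R/2: ΔU = (0.335)(20.79)(-325) = -2263 J.
Q = ΔU + W = -2263 − 905.2 = -3168 J.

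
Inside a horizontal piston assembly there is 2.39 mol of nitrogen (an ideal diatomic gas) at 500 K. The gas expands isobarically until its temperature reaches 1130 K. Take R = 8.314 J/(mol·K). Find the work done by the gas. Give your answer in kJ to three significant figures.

W ≈ 12.5 kJ

Isobaric: W = P ΔV = nR ΔT.
W = (2.39)(8.314)(1130 − 500) = 12518 J.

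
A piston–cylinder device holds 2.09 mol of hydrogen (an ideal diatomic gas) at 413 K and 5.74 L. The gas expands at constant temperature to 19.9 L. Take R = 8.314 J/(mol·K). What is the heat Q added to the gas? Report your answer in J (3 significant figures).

Isothermal ⇒ ΔU = 0, so Q = W = nRT ln(V₂/V₁).
Q = (2.09)(8.314)(413) ln(19.9/5.74) = 7176 × 1.243 = 8922 J.

Q ≈ 8920 J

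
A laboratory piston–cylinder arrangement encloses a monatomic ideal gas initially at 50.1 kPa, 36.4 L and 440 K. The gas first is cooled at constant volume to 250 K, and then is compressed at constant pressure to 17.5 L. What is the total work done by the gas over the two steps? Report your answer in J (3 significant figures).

W_total ≈ -538 J

Step 1 (isochoric): W = 0 (constant volume).
After step 1: P = 28.47 kPa (V unchanged).
Step 2 (isobaric): W = PΔV = (28.47 kPa)(17.5 − 36.4 L) = -538 J.
W_total = 0 − 538 = -538 J.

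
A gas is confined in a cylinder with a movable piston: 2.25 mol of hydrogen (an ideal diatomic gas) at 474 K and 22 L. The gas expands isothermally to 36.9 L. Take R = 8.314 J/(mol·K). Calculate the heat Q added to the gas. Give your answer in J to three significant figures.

Q ≈ 4590 J

Isothermal ⇒ ΔU = 0, so Q = W = nRT ln(V₂/V₁).
Q = (2.25)(8.314)(474) ln(36.9/22) = 8867 × 0.5172 = 4586 J.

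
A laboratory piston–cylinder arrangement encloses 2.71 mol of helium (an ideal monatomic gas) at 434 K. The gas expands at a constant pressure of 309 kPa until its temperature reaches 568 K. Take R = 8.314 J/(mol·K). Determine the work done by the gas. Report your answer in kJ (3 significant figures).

Isobaric: W = P ΔV = nR ΔT.
W = (2.71)(8.314)(568 − 434) = 3019 J.

W ≈ 3.02 kJ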